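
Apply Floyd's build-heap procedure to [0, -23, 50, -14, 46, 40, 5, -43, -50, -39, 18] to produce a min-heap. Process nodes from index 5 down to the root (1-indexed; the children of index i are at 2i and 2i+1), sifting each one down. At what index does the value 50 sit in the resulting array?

7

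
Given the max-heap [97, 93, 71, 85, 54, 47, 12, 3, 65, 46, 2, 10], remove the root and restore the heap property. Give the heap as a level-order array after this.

[93, 85, 71, 65, 54, 47, 12, 3, 10, 46, 2]

remove root 97; move last element 10 to root → [10, 93, 71, 85, 54, 47, 12, 3, 65, 46, 2]
10 vs larger child 93 at index 1, swap → [93, 10, 71, 85, 54, 47, 12, 3, 65, 46, 2]
10 vs larger child 85 at index 3, swap → [93, 85, 71, 10, 54, 47, 12, 3, 65, 46, 2]
10 vs larger child 65 at index 8, swap → [93, 85, 71, 65, 54, 47, 12, 3, 10, 46, 2]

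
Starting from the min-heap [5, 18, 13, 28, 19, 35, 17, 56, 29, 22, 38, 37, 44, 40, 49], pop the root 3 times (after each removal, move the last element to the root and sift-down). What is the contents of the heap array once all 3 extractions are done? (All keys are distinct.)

extract-min #1 returns 5:
  remove root 5; move last element 49 to root → [49, 18, 13, 28, 19, 35, 17, 56, 29, 22, 38, 37, 44, 40]
  49 vs smaller child 13 at index 2, swap → [13, 18, 49, 28, 19, 35, 17, 56, 29, 22, 38, 37, 44, 40]
  49 vs smaller child 17 at index 6, swap → [13, 18, 17, 28, 19, 35, 49, 56, 29, 22, 38, 37, 44, 40]
  49 vs only child 40 at index 13, swap → [13, 18, 17, 28, 19, 35, 40, 56, 29, 22, 38, 37, 44, 49]
extract-min #2 returns 13:
  remove root 13; move last element 49 to root → [49, 18, 17, 28, 19, 35, 40, 56, 29, 22, 38, 37, 44]
  49 vs smaller child 17 at index 2, swap → [17, 18, 49, 28, 19, 35, 40, 56, 29, 22, 38, 37, 44]
  49 vs smaller child 35 at index 5, swap → [17, 18, 35, 28, 19, 49, 40, 56, 29, 22, 38, 37, 44]
  49 vs smaller child 37 at index 11, swap → [17, 18, 35, 28, 19, 37, 40, 56, 29, 22, 38, 49, 44]
extract-min #3 returns 17:
  remove root 17; move last element 44 to root → [44, 18, 35, 28, 19, 37, 40, 56, 29, 22, 38, 49]
  44 vs smaller child 18 at index 1, swap → [18, 44, 35, 28, 19, 37, 40, 56, 29, 22, 38, 49]
  44 vs smaller child 19 at index 4, swap → [18, 19, 35, 28, 44, 37, 40, 56, 29, 22, 38, 49]
  44 vs smaller child 22 at index 9, swap → [18, 19, 35, 28, 22, 37, 40, 56, 29, 44, 38, 49]

[18, 19, 35, 28, 22, 37, 40, 56, 29, 44, 38, 49]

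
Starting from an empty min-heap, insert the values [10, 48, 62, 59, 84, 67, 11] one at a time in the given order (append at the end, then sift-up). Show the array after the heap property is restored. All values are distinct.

[10, 48, 11, 59, 84, 67, 62]

Insert 10:
  append 10 at index 0 → [10] (no swap needed)
Insert 48:
  append 48 at index 1 → [10, 48] (no swap needed)
Insert 62:
  append 62 at index 2 → [10, 48, 62] (no swap needed)
Insert 59:
  append 59 at index 3 → [10, 48, 62, 59] (no swap needed)
Insert 84:
  append 84 at index 4 → [10, 48, 62, 59, 84] (no swap needed)
Insert 67:
  append 67 at index 5 → [10, 48, 62, 59, 84, 67] (no swap needed)
Insert 11:
  append 11 at index 6 → [10, 48, 62, 59, 84, 67, 11]
  11 < parent 62 at index 2, swap → [10, 48, 11, 59, 84, 67, 62]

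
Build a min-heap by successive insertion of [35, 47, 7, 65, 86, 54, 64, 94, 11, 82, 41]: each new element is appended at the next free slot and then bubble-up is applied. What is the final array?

Insert 35:
  append 35 at index 0 → [35] (no swap needed)
Insert 47:
  append 47 at index 1 → [35, 47] (no swap needed)
Insert 7:
  append 7 at index 2 → [35, 47, 7]
  7 < parent 35 at index 0, swap → [7, 47, 35]
Insert 65:
  append 65 at index 3 → [7, 47, 35, 65] (no swap needed)
Insert 86:
  append 86 at index 4 → [7, 47, 35, 65, 86] (no swap needed)
Insert 54:
  append 54 at index 5 → [7, 47, 35, 65, 86, 54] (no swap needed)
Insert 64:
  append 64 at index 6 → [7, 47, 35, 65, 86, 54, 64] (no swap needed)
Insert 94:
  append 94 at index 7 → [7, 47, 35, 65, 86, 54, 64, 94] (no swap needed)
Insert 11:
  append 11 at index 8 → [7, 47, 35, 65, 86, 54, 64, 94, 11]
  11 < parent 65 at index 3, swap → [7, 47, 35, 11, 86, 54, 64, 94, 65]
  11 < parent 47 at index 1, swap → [7, 11, 35, 47, 86, 54, 64, 94, 65]
Insert 82:
  append 82 at index 9 → [7, 11, 35, 47, 86, 54, 64, 94, 65, 82]
  82 < parent 86 at index 4, swap → [7, 11, 35, 47, 82, 54, 64, 94, 65, 86]
Insert 41:
  append 41 at index 10 → [7, 11, 35, 47, 82, 54, 64, 94, 65, 86, 41]
  41 < parent 82 at index 4, swap → [7, 11, 35, 47, 41, 54, 64, 94, 65, 86, 82]

[7, 11, 35, 47, 41, 54, 64, 94, 65, 86, 82]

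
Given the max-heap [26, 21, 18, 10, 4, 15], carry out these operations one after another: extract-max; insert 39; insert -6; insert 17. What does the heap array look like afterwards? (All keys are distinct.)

[39, 17, 21, 15, 4, 18, -6, 10]

extract-max → returns 26:
  remove root 26; move last element 15 to root → [15, 21, 18, 10, 4]
  15 vs larger child 21 at index 1, swap → [21, 15, 18, 10, 4]
insert 39:
  append 39 at index 5 → [21, 15, 18, 10, 4, 39]
  39 > parent 18 at index 2, swap → [21, 15, 39, 10, 4, 18]
  39 > parent 21 at index 0, swap → [39, 15, 21, 10, 4, 18]
insert -6:
  append -6 at index 6 → [39, 15, 21, 10, 4, 18, -6] (no swap needed)
insert 17:
  append 17 at index 7 → [39, 15, 21, 10, 4, 18, -6, 17]
  17 > parent 10 at index 3, swap → [39, 15, 21, 17, 4, 18, -6, 10]
  17 > parent 15 at index 1, swap → [39, 17, 21, 15, 4, 18, -6, 10]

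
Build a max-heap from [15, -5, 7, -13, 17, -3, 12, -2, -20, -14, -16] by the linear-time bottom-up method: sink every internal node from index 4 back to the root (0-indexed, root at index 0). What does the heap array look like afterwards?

[17, 15, 12, -2, -5, -3, 7, -13, -20, -14, -16]

sift down from index 4: already satisfies heap property
sift down from index 3:
  -13 vs larger child -2 at index 7, swap → [15, -5, 7, -2, 17, -3, 12, -13, -20, -14, -16]
sift down from index 2:
  7 vs larger child 12 at index 6, swap → [15, -5, 12, -2, 17, -3, 7, -13, -20, -14, -16]
sift down from index 1:
  -5 vs larger child 17 at index 4, swap → [15, 17, 12, -2, -5, -3, 7, -13, -20, -14, -16]
sift down from index 0:
  15 vs larger child 17 at index 1, swap → [17, 15, 12, -2, -5, -3, 7, -13, -20, -14, -16]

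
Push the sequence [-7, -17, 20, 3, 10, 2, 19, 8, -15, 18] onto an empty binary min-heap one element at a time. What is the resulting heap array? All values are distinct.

[-17, -15, 2, -7, 10, 20, 19, 8, 3, 18]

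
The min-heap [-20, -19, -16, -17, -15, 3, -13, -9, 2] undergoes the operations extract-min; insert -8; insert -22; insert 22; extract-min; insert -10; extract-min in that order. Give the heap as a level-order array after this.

[-17, -15, -16, -9, -10, 3, -13, 2, -8, 22]

extract-min → returns -20:
  remove root -20; move last element 2 to root → [2, -19, -16, -17, -15, 3, -13, -9]
  2 vs smaller child -19 at index 1, swap → [-19, 2, -16, -17, -15, 3, -13, -9]
  2 vs smaller child -17 at index 3, swap → [-19, -17, -16, 2, -15, 3, -13, -9]
  2 vs only child -9 at index 7, swap → [-19, -17, -16, -9, -15, 3, -13, 2]
insert -8:
  append -8 at index 8 → [-19, -17, -16, -9, -15, 3, -13, 2, -8] (no swap needed)
insert -22:
  append -22 at index 9 → [-19, -17, -16, -9, -15, 3, -13, 2, -8, -22]
  -22 < parent -15 at index 4, swap → [-19, -17, -16, -9, -22, 3, -13, 2, -8, -15]
  -22 < parent -17 at index 1, swap → [-19, -22, -16, -9, -17, 3, -13, 2, -8, -15]
  -22 < parent -19 at index 0, swap → [-22, -19, -16, -9, -17, 3, -13, 2, -8, -15]
insert 22:
  append 22 at index 10 → [-22, -19, -16, -9, -17, 3, -13, 2, -8, -15, 22] (no swap needed)
extract-min → returns -22:
  remove root -22; move last element 22 to root → [22, -19, -16, -9, -17, 3, -13, 2, -8, -15]
  22 vs smaller child -19 at index 1, swap → [-19, 22, -16, -9, -17, 3, -13, 2, -8, -15]
  22 vs smaller child -17 at index 4, swap → [-19, -17, -16, -9, 22, 3, -13, 2, -8, -15]
  22 vs only child -15 at index 9, swap → [-19, -17, -16, -9, -15, 3, -13, 2, -8, 22]
insert -10:
  append -10 at index 10 → [-19, -17, -16, -9, -15, 3, -13, 2, -8, 22, -10] (no swap needed)
extract-min → returns -19:
  remove root -19; move last element -10 to root → [-10, -17, -16, -9, -15, 3, -13, 2, -8, 22]
  -10 vs smaller child -17 at index 1, swap → [-17, -10, -16, -9, -15, 3, -13, 2, -8, 22]
  -10 vs smaller child -15 at index 4, swap → [-17, -15, -16, -9, -10, 3, -13, 2, -8, 22]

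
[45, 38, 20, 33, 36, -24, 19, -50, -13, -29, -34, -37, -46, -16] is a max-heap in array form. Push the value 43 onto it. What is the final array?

append 43 at index 14 → [45, 38, 20, 33, 36, -24, 19, -50, -13, -29, -34, -37, -46, -16, 43]
43 > parent 19 at index 6, swap → [45, 38, 20, 33, 36, -24, 43, -50, -13, -29, -34, -37, -46, -16, 19]
43 > parent 20 at index 2, swap → [45, 38, 43, 33, 36, -24, 20, -50, -13, -29, -34, -37, -46, -16, 19]

[45, 38, 43, 33, 36, -24, 20, -50, -13, -29, -34, -37, -46, -16, 19]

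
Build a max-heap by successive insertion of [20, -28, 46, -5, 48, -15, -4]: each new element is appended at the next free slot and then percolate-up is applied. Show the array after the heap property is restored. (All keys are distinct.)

[48, 46, 20, -28, -5, -15, -4]

Insert 20:
  append 20 at index 0 → [20] (no swap needed)
Insert -28:
  append -28 at index 1 → [20, -28] (no swap needed)
Insert 46:
  append 46 at index 2 → [20, -28, 46]
  46 > parent 20 at index 0, swap → [46, -28, 20]
Insert -5:
  append -5 at index 3 → [46, -28, 20, -5]
  -5 > parent -28 at index 1, swap → [46, -5, 20, -28]
Insert 48:
  append 48 at index 4 → [46, -5, 20, -28, 48]
  48 > parent -5 at index 1, swap → [46, 48, 20, -28, -5]
  48 > parent 46 at index 0, swap → [48, 46, 20, -28, -5]
Insert -15:
  append -15 at index 5 → [48, 46, 20, -28, -5, -15] (no swap needed)
Insert -4:
  append -4 at index 6 → [48, 46, 20, -28, -5, -15, -4] (no swap needed)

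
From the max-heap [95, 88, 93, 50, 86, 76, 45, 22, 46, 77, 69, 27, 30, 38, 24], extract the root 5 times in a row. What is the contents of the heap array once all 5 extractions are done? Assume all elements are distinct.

extract-max #1 returns 95:
  remove root 95; move last element 24 to root → [24, 88, 93, 50, 86, 76, 45, 22, 46, 77, 69, 27, 30, 38]
  24 vs larger child 93 at index 2, swap → [93, 88, 24, 50, 86, 76, 45, 22, 46, 77, 69, 27, 30, 38]
  24 vs larger child 76 at index 5, swap → [93, 88, 76, 50, 86, 24, 45, 22, 46, 77, 69, 27, 30, 38]
  24 vs larger child 30 at index 12, swap → [93, 88, 76, 50, 86, 30, 45, 22, 46, 77, 69, 27, 24, 38]
extract-max #2 returns 93:
  remove root 93; move last element 38 to root → [38, 88, 76, 50, 86, 30, 45, 22, 46, 77, 69, 27, 24]
  38 vs larger child 88 at index 1, swap → [88, 38, 76, 50, 86, 30, 45, 22, 46, 77, 69, 27, 24]
  38 vs larger child 86 at index 4, swap → [88, 86, 76, 50, 38, 30, 45, 22, 46, 77, 69, 27, 24]
  38 vs larger child 77 at index 9, swap → [88, 86, 76, 50, 77, 30, 45, 22, 46, 38, 69, 27, 24]
extract-max #3 returns 88:
  remove root 88; move last element 24 to root → [24, 86, 76, 50, 77, 30, 45, 22, 46, 38, 69, 27]
  24 vs larger child 86 at index 1, swap → [86, 24, 76, 50, 77, 30, 45, 22, 46, 38, 69, 27]
  24 vs larger child 77 at index 4, swap → [86, 77, 76, 50, 24, 30, 45, 22, 46, 38, 69, 27]
  24 vs larger child 69 at index 10, swap → [86, 77, 76, 50, 69, 30, 45, 22, 46, 38, 24, 27]
extract-max #4 returns 86:
  remove root 86; move last element 27 to root → [27, 77, 76, 50, 69, 30, 45, 22, 46, 38, 24]
  27 vs larger child 77 at index 1, swap → [77, 27, 76, 50, 69, 30, 45, 22, 46, 38, 24]
  27 vs larger child 69 at index 4, swap → [77, 69, 76, 50, 27, 30, 45, 22, 46, 38, 24]
  27 vs larger child 38 at index 9, swap → [77, 69, 76, 50, 38, 30, 45, 22, 46, 27, 24]
extract-max #5 returns 77:
  remove root 77; move last element 24 to root → [24, 69, 76, 50, 38, 30, 45, 22, 46, 27]
  24 vs larger child 76 at index 2, swap → [76, 69, 24, 50, 38, 30, 45, 22, 46, 27]
  24 vs larger child 45 at index 6, swap → [76, 69, 45, 50, 38, 30, 24, 22, 46, 27]

[76, 69, 45, 50, 38, 30, 24, 22, 46, 27]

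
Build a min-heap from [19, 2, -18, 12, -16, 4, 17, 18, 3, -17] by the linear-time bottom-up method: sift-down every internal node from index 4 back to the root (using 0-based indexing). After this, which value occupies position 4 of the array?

-16

sift down from index 4:
  -16 vs only child -17 at index 9, swap → [19, 2, -18, 12, -17, 4, 17, 18, 3, -16]
sift down from index 3:
  12 vs smaller child 3 at index 8, swap → [19, 2, -18, 3, -17, 4, 17, 18, 12, -16]
sift down from index 2: already satisfies heap property
sift down from index 1:
  2 vs smaller child -17 at index 4, swap → [19, -17, -18, 3, 2, 4, 17, 18, 12, -16]
  2 vs only child -16 at index 9, swap → [19, -17, -18, 3, -16, 4, 17, 18, 12, 2]
sift down from index 0:
  19 vs smaller child -18 at index 2, swap → [-18, -17, 19, 3, -16, 4, 17, 18, 12, 2]
  19 vs smaller child 4 at index 5, swap → [-18, -17, 4, 3, -16, 19, 17, 18, 12, 2]
resulting array: [-18, -17, 4, 3, -16, 19, 17, 18, 12, 2]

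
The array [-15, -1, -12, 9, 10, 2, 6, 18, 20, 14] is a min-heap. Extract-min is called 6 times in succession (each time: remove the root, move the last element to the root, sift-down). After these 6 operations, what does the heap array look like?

extract-min #1 returns -15:
  remove root -15; move last element 14 to root → [14, -1, -12, 9, 10, 2, 6, 18, 20]
  14 vs smaller child -12 at index 2, swap → [-12, -1, 14, 9, 10, 2, 6, 18, 20]
  14 vs smaller child 2 at index 5, swap → [-12, -1, 2, 9, 10, 14, 6, 18, 20]
extract-min #2 returns -12:
  remove root -12; move last element 20 to root → [20, -1, 2, 9, 10, 14, 6, 18]
  20 vs smaller child -1 at index 1, swap → [-1, 20, 2, 9, 10, 14, 6, 18]
  20 vs smaller child 9 at index 3, swap → [-1, 9, 2, 20, 10, 14, 6, 18]
  20 vs only child 18 at index 7, swap → [-1, 9, 2, 18, 10, 14, 6, 20]
extract-min #3 returns -1:
  remove root -1; move last element 20 to root → [20, 9, 2, 18, 10, 14, 6]
  20 vs smaller child 2 at index 2, swap → [2, 9, 20, 18, 10, 14, 6]
  20 vs smaller child 6 at index 6, swap → [2, 9, 6, 18, 10, 14, 20]
extract-min #4 returns 2:
  remove root 2; move last element 20 to root → [20, 9, 6, 18, 10, 14]
  20 vs smaller child 6 at index 2, swap → [6, 9, 20, 18, 10, 14]
  20 vs only child 14 at index 5, swap → [6, 9, 14, 18, 10, 20]
extract-min #5 returns 6:
  remove root 6; move last element 20 to root → [20, 9, 14, 18, 10]
  20 vs smaller child 9 at index 1, swap → [9, 20, 14, 18, 10]
  20 vs smaller child 10 at index 4, swap → [9, 10, 14, 18, 20]
extract-min #6 returns 9:
  remove root 9; move last element 20 to root → [20, 10, 14, 18]
  20 vs smaller child 10 at index 1, swap → [10, 20, 14, 18]
  20 vs only child 18 at index 3, swap → [10, 18, 14, 20]

[10, 18, 14, 20]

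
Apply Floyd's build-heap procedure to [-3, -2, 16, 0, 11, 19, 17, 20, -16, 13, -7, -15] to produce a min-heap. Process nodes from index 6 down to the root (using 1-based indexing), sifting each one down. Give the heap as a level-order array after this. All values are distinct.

sift down from index 6:
  19 vs only child -15 at index 12, swap → [-3, -2, 16, 0, 11, -15, 17, 20, -16, 13, -7, 19]
sift down from index 5:
  11 vs smaller child -7 at index 11, swap → [-3, -2, 16, 0, -7, -15, 17, 20, -16, 13, 11, 19]
sift down from index 4:
  0 vs smaller child -16 at index 9, swap → [-3, -2, 16, -16, -7, -15, 17, 20, 0, 13, 11, 19]
sift down from index 3:
  16 vs smaller child -15 at index 6, swap → [-3, -2, -15, -16, -7, 16, 17, 20, 0, 13, 11, 19]
sift down from index 2:
  -2 vs smaller child -16 at index 4, swap → [-3, -16, -15, -2, -7, 16, 17, 20, 0, 13, 11, 19]
sift down from index 1:
  -3 vs smaller child -16 at index 2, swap → [-16, -3, -15, -2, -7, 16, 17, 20, 0, 13, 11, 19]
  -3 vs smaller child -7 at index 5, swap → [-16, -7, -15, -2, -3, 16, 17, 20, 0, 13, 11, 19]

[-16, -7, -15, -2, -3, 16, 17, 20, 0, 13, 11, 19]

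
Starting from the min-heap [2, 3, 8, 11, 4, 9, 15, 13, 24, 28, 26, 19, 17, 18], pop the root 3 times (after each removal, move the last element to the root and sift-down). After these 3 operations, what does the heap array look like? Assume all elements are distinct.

extract-min #1 returns 2:
  remove root 2; move last element 18 to root → [18, 3, 8, 11, 4, 9, 15, 13, 24, 28, 26, 19, 17]
  18 vs smaller child 3 at index 1, swap → [3, 18, 8, 11, 4, 9, 15, 13, 24, 28, 26, 19, 17]
  18 vs smaller child 4 at index 4, swap → [3, 4, 8, 11, 18, 9, 15, 13, 24, 28, 26, 19, 17]
extract-min #2 returns 3:
  remove root 3; move last element 17 to root → [17, 4, 8, 11, 18, 9, 15, 13, 24, 28, 26, 19]
  17 vs smaller child 4 at index 1, swap → [4, 17, 8, 11, 18, 9, 15, 13, 24, 28, 26, 19]
  17 vs smaller child 11 at index 3, swap → [4, 11, 8, 17, 18, 9, 15, 13, 24, 28, 26, 19]
  17 vs smaller child 13 at index 7, swap → [4, 11, 8, 13, 18, 9, 15, 17, 24, 28, 26, 19]
extract-min #3 returns 4:
  remove root 4; move last element 19 to root → [19, 11, 8, 13, 18, 9, 15, 17, 24, 28, 26]
  19 vs smaller child 8 at index 2, swap → [8, 11, 19, 13, 18, 9, 15, 17, 24, 28, 26]
  19 vs smaller child 9 at index 5, swap → [8, 11, 9, 13, 18, 19, 15, 17, 24, 28, 26]

[8, 11, 9, 13, 18, 19, 15, 17, 24, 28, 26]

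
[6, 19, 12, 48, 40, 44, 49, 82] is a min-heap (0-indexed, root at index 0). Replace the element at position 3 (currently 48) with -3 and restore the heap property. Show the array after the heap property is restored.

set index 3 from 48 to -3 → [6, 19, 12, -3, 40, 44, 49, 82]
-3 < parent 19 at index 1, swap → [6, -3, 12, 19, 40, 44, 49, 82]
-3 < parent 6 at index 0, swap → [-3, 6, 12, 19, 40, 44, 49, 82]

[-3, 6, 12, 19, 40, 44, 49, 82]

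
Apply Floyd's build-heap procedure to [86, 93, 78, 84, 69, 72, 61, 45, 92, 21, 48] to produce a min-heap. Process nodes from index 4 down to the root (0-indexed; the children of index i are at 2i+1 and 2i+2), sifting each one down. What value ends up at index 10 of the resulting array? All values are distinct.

sift down from index 4:
  69 vs smaller child 21 at index 9, swap → [86, 93, 78, 84, 21, 72, 61, 45, 92, 69, 48]
sift down from index 3:
  84 vs smaller child 45 at index 7, swap → [86, 93, 78, 45, 21, 72, 61, 84, 92, 69, 48]
sift down from index 2:
  78 vs smaller child 61 at index 6, swap → [86, 93, 61, 45, 21, 72, 78, 84, 92, 69, 48]
sift down from index 1:
  93 vs smaller child 21 at index 4, swap → [86, 21, 61, 45, 93, 72, 78, 84, 92, 69, 48]
  93 vs smaller child 48 at index 10, swap → [86, 21, 61, 45, 48, 72, 78, 84, 92, 69, 93]
sift down from index 0:
  86 vs smaller child 21 at index 1, swap → [21, 86, 61, 45, 48, 72, 78, 84, 92, 69, 93]
  86 vs smaller child 45 at index 3, swap → [21, 45, 61, 86, 48, 72, 78, 84, 92, 69, 93]
  86 vs smaller child 84 at index 7, swap → [21, 45, 61, 84, 48, 72, 78, 86, 92, 69, 93]
resulting array: [21, 45, 61, 84, 48, 72, 78, 86, 92, 69, 93]

93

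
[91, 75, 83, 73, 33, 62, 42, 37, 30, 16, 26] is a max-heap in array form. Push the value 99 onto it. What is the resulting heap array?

append 99 at index 11 → [91, 75, 83, 73, 33, 62, 42, 37, 30, 16, 26, 99]
99 > parent 62 at index 5, swap → [91, 75, 83, 73, 33, 99, 42, 37, 30, 16, 26, 62]
99 > parent 83 at index 2, swap → [91, 75, 99, 73, 33, 83, 42, 37, 30, 16, 26, 62]
99 > parent 91 at index 0, swap → [99, 75, 91, 73, 33, 83, 42, 37, 30, 16, 26, 62]

[99, 75, 91, 73, 33, 83, 42, 37, 30, 16, 26, 62]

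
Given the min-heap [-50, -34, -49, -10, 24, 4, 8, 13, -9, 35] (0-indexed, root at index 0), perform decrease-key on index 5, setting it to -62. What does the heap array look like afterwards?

set index 5 from 4 to -62 → [-50, -34, -49, -10, 24, -62, 8, 13, -9, 35]
-62 < parent -49 at index 2, swap → [-50, -34, -62, -10, 24, -49, 8, 13, -9, 35]
-62 < parent -50 at index 0, swap → [-62, -34, -50, -10, 24, -49, 8, 13, -9, 35]

[-62, -34, -50, -10, 24, -49, 8, 13, -9, 35]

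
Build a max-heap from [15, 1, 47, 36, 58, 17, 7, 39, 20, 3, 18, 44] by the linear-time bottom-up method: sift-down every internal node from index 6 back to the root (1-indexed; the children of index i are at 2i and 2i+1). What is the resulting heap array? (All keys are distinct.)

sift down from index 6:
  17 vs only child 44 at index 12, swap → [15, 1, 47, 36, 58, 44, 7, 39, 20, 3, 18, 17]
sift down from index 5: already satisfies heap property
sift down from index 4:
  36 vs larger child 39 at index 8, swap → [15, 1, 47, 39, 58, 44, 7, 36, 20, 3, 18, 17]
sift down from index 3: already satisfies heap property
sift down from index 2:
  1 vs larger child 58 at index 5, swap → [15, 58, 47, 39, 1, 44, 7, 36, 20, 3, 18, 17]
  1 vs larger child 18 at index 11, swap → [15, 58, 47, 39, 18, 44, 7, 36, 20, 3, 1, 17]
sift down from index 1:
  15 vs larger child 58 at index 2, swap → [58, 15, 47, 39, 18, 44, 7, 36, 20, 3, 1, 17]
  15 vs larger child 39 at index 4, swap → [58, 39, 47, 15, 18, 44, 7, 36, 20, 3, 1, 17]
  15 vs larger child 36 at index 8, swap → [58, 39, 47, 36, 18, 44, 7, 15, 20, 3, 1, 17]

[58, 39, 47, 36, 18, 44, 7, 15, 20, 3, 1, 17]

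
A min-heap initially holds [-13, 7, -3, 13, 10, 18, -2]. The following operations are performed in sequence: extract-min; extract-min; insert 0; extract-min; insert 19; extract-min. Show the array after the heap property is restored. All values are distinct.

extract-min → returns -13:
  remove root -13; move last element -2 to root → [-2, 7, -3, 13, 10, 18]
  -2 vs smaller child -3 at index 2, swap → [-3, 7, -2, 13, 10, 18]
extract-min → returns -3:
  remove root -3; move last element 18 to root → [18, 7, -2, 13, 10]
  18 vs smaller child -2 at index 2, swap → [-2, 7, 18, 13, 10]
insert 0:
  append 0 at index 5 → [-2, 7, 18, 13, 10, 0]
  0 < parent 18 at index 2, swap → [-2, 7, 0, 13, 10, 18]
extract-min → returns -2:
  remove root -2; move last element 18 to root → [18, 7, 0, 13, 10]
  18 vs smaller child 0 at index 2, swap → [0, 7, 18, 13, 10]
insert 19:
  append 19 at index 5 → [0, 7, 18, 13, 10, 19] (no swap needed)
extract-min → returns 0:
  remove root 0; move last element 19 to root → [19, 7, 18, 13, 10]
  19 vs smaller child 7 at index 1, swap → [7, 19, 18, 13, 10]
  19 vs smaller child 10 at index 4, swap → [7, 10, 18, 13, 19]

[7, 10, 18, 13, 19]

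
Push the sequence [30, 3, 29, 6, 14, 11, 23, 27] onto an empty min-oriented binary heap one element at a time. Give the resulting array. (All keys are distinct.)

[3, 6, 11, 27, 14, 29, 23, 30]

Insert 30:
  append 30 at index 0 → [30] (no swap needed)
Insert 3:
  append 3 at index 1 → [30, 3]
  3 < parent 30 at index 0, swap → [3, 30]
Insert 29:
  append 29 at index 2 → [3, 30, 29] (no swap needed)
Insert 6:
  append 6 at index 3 → [3, 30, 29, 6]
  6 < parent 30 at index 1, swap → [3, 6, 29, 30]
Insert 14:
  append 14 at index 4 → [3, 6, 29, 30, 14] (no swap needed)
Insert 11:
  append 11 at index 5 → [3, 6, 29, 30, 14, 11]
  11 < parent 29 at index 2, swap → [3, 6, 11, 30, 14, 29]
Insert 23:
  append 23 at index 6 → [3, 6, 11, 30, 14, 29, 23] (no swap needed)
Insert 27:
  append 27 at index 7 → [3, 6, 11, 30, 14, 29, 23, 27]
  27 < parent 30 at index 3, swap → [3, 6, 11, 27, 14, 29, 23, 30]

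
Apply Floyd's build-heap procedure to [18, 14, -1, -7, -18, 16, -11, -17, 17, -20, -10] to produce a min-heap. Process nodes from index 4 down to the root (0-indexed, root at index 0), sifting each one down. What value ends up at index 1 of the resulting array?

sift down from index 4:
  -18 vs smaller child -20 at index 9, swap → [18, 14, -1, -7, -20, 16, -11, -17, 17, -18, -10]
sift down from index 3:
  -7 vs smaller child -17 at index 7, swap → [18, 14, -1, -17, -20, 16, -11, -7, 17, -18, -10]
sift down from index 2:
  -1 vs smaller child -11 at index 6, swap → [18, 14, -11, -17, -20, 16, -1, -7, 17, -18, -10]
sift down from index 1:
  14 vs smaller child -20 at index 4, swap → [18, -20, -11, -17, 14, 16, -1, -7, 17, -18, -10]
  14 vs smaller child -18 at index 9, swap → [18, -20, -11, -17, -18, 16, -1, -7, 17, 14, -10]
sift down from index 0:
  18 vs smaller child -20 at index 1, swap → [-20, 18, -11, -17, -18, 16, -1, -7, 17, 14, -10]
  18 vs smaller child -18 at index 4, swap → [-20, -18, -11, -17, 18, 16, -1, -7, 17, 14, -10]
  18 vs smaller child -10 at index 10, swap → [-20, -18, -11, -17, -10, 16, -1, -7, 17, 14, 18]
resulting array: [-20, -18, -11, -17, -10, 16, -1, -7, 17, 14, 18]

-18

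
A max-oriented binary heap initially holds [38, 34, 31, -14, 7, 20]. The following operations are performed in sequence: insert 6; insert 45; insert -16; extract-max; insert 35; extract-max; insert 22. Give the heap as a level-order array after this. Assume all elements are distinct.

[35, 34, 31, 22, 7, 20, 6, -16, -14]

insert 6:
  append 6 at index 6 → [38, 34, 31, -14, 7, 20, 6] (no swap needed)
insert 45:
  append 45 at index 7 → [38, 34, 31, -14, 7, 20, 6, 45]
  45 > parent -14 at index 3, swap → [38, 34, 31, 45, 7, 20, 6, -14]
  45 > parent 34 at index 1, swap → [38, 45, 31, 34, 7, 20, 6, -14]
  45 > parent 38 at index 0, swap → [45, 38, 31, 34, 7, 20, 6, -14]
insert -16:
  append -16 at index 8 → [45, 38, 31, 34, 7, 20, 6, -14, -16] (no swap needed)
extract-max → returns 45:
  remove root 45; move last element -16 to root → [-16, 38, 31, 34, 7, 20, 6, -14]
  -16 vs larger child 38 at index 1, swap → [38, -16, 31, 34, 7, 20, 6, -14]
  -16 vs larger child 34 at index 3, swap → [38, 34, 31, -16, 7, 20, 6, -14]
  -16 vs only child -14 at index 7, swap → [38, 34, 31, -14, 7, 20, 6, -16]
insert 35:
  append 35 at index 8 → [38, 34, 31, -14, 7, 20, 6, -16, 35]
  35 > parent -14 at index 3, swap → [38, 34, 31, 35, 7, 20, 6, -16, -14]
  35 > parent 34 at index 1, swap → [38, 35, 31, 34, 7, 20, 6, -16, -14]
extract-max → returns 38:
  remove root 38; move last element -14 to root → [-14, 35, 31, 34, 7, 20, 6, -16]
  -14 vs larger child 35 at index 1, swap → [35, -14, 31, 34, 7, 20, 6, -16]
  -14 vs larger child 34 at index 3, swap → [35, 34, 31, -14, 7, 20, 6, -16]
insert 22:
  append 22 at index 8 → [35, 34, 31, -14, 7, 20, 6, -16, 22]
  22 > parent -14 at index 3, swap → [35, 34, 31, 22, 7, 20, 6, -16, -14]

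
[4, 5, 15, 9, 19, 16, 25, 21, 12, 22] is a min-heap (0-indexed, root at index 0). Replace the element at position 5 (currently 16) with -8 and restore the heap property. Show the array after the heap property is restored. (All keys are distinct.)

[-8, 5, 4, 9, 19, 15, 25, 21, 12, 22]

set index 5 from 16 to -8 → [4, 5, 15, 9, 19, -8, 25, 21, 12, 22]
-8 < parent 15 at index 2, swap → [4, 5, -8, 9, 19, 15, 25, 21, 12, 22]
-8 < parent 4 at index 0, swap → [-8, 5, 4, 9, 19, 15, 25, 21, 12, 22]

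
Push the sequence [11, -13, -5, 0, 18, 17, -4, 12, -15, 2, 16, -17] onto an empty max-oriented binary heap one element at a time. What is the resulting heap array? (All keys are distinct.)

[18, 16, 17, 11, 12, -5, -4, -13, -15, 0, 2, -17]

Insert 11:
  append 11 at index 0 → [11] (no swap needed)
Insert -13:
  append -13 at index 1 → [11, -13] (no swap needed)
Insert -5:
  append -5 at index 2 → [11, -13, -5] (no swap needed)
Insert 0:
  append 0 at index 3 → [11, -13, -5, 0]
  0 > parent -13 at index 1, swap → [11, 0, -5, -13]
Insert 18:
  append 18 at index 4 → [11, 0, -5, -13, 18]
  18 > parent 0 at index 1, swap → [11, 18, -5, -13, 0]
  18 > parent 11 at index 0, swap → [18, 11, -5, -13, 0]
Insert 17:
  append 17 at index 5 → [18, 11, -5, -13, 0, 17]
  17 > parent -5 at index 2, swap → [18, 11, 17, -13, 0, -5]
Insert -4:
  append -4 at index 6 → [18, 11, 17, -13, 0, -5, -4] (no swap needed)
Insert 12:
  append 12 at index 7 → [18, 11, 17, -13, 0, -5, -4, 12]
  12 > parent -13 at index 3, swap → [18, 11, 17, 12, 0, -5, -4, -13]
  12 > parent 11 at index 1, swap → [18, 12, 17, 11, 0, -5, -4, -13]
Insert -15:
  append -15 at index 8 → [18, 12, 17, 11, 0, -5, -4, -13, -15] (no swap needed)
Insert 2:
  append 2 at index 9 → [18, 12, 17, 11, 0, -5, -4, -13, -15, 2]
  2 > parent 0 at index 4, swap → [18, 12, 17, 11, 2, -5, -4, -13, -15, 0]
Insert 16:
  append 16 at index 10 → [18, 12, 17, 11, 2, -5, -4, -13, -15, 0, 16]
  16 > parent 2 at index 4, swap → [18, 12, 17, 11, 16, -5, -4, -13, -15, 0, 2]
  16 > parent 12 at index 1, swap → [18, 16, 17, 11, 12, -5, -4, -13, -15, 0, 2]
Insert -17:
  append -17 at index 11 → [18, 16, 17, 11, 12, -5, -4, -13, -15, 0, 2, -17] (no swap needed)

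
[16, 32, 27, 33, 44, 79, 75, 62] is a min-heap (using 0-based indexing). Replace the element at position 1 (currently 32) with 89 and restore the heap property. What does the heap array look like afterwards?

[16, 33, 27, 62, 44, 79, 75, 89]

set index 1 from 32 to 89 → [16, 89, 27, 33, 44, 79, 75, 62]
89 vs smaller child 33 at index 3, swap → [16, 33, 27, 89, 44, 79, 75, 62]
89 vs only child 62 at index 7, swap → [16, 33, 27, 62, 44, 79, 75, 89]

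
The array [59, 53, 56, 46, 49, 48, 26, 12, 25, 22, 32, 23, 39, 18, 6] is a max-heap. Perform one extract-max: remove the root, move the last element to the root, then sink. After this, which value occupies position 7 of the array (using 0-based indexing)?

remove root 59; move last element 6 to root → [6, 53, 56, 46, 49, 48, 26, 12, 25, 22, 32, 23, 39, 18]
6 vs larger child 56 at index 2, swap → [56, 53, 6, 46, 49, 48, 26, 12, 25, 22, 32, 23, 39, 18]
6 vs larger child 48 at index 5, swap → [56, 53, 48, 46, 49, 6, 26, 12, 25, 22, 32, 23, 39, 18]
6 vs larger child 39 at index 12, swap → [56, 53, 48, 46, 49, 39, 26, 12, 25, 22, 32, 23, 6, 18]
resulting array: [56, 53, 48, 46, 49, 39, 26, 12, 25, 22, 32, 23, 6, 18]

12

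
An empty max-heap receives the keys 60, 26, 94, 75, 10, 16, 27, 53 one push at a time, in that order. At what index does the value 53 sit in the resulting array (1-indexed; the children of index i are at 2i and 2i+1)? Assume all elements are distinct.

Insert 60:
  append 60 at index 1 → [60] (no swap needed)
Insert 26:
  append 26 at index 2 → [60, 26] (no swap needed)
Insert 94:
  append 94 at index 3 → [60, 26, 94]
  94 > parent 60 at index 1, swap → [94, 26, 60]
Insert 75:
  append 75 at index 4 → [94, 26, 60, 75]
  75 > parent 26 at index 2, swap → [94, 75, 60, 26]
Insert 10:
  append 10 at index 5 → [94, 75, 60, 26, 10] (no swap needed)
Insert 16:
  append 16 at index 6 → [94, 75, 60, 26, 10, 16] (no swap needed)
Insert 27:
  append 27 at index 7 → [94, 75, 60, 26, 10, 16, 27] (no swap needed)
Insert 53:
  append 53 at index 8 → [94, 75, 60, 26, 10, 16, 27, 53]
  53 > parent 26 at index 4, swap → [94, 75, 60, 53, 10, 16, 27, 26]
resulting array: [94, 75, 60, 53, 10, 16, 27, 26]

4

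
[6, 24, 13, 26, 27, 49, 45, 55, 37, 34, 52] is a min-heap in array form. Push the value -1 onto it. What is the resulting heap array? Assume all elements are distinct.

append -1 at index 11 → [6, 24, 13, 26, 27, 49, 45, 55, 37, 34, 52, -1]
-1 < parent 49 at index 5, swap → [6, 24, 13, 26, 27, -1, 45, 55, 37, 34, 52, 49]
-1 < parent 13 at index 2, swap → [6, 24, -1, 26, 27, 13, 45, 55, 37, 34, 52, 49]
-1 < parent 6 at index 0, swap → [-1, 24, 6, 26, 27, 13, 45, 55, 37, 34, 52, 49]

[-1, 24, 6, 26, 27, 13, 45, 55, 37, 34, 52, 49]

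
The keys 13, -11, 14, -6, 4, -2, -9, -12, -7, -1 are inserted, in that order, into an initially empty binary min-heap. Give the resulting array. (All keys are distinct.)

[-12, -11, -9, -7, -1, 14, -2, 13, -6, 4]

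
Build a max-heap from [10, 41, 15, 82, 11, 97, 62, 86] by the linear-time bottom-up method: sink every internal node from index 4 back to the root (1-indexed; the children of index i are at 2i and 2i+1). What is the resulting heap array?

[97, 86, 62, 82, 11, 15, 10, 41]

sift down from index 4:
  82 vs only child 86 at index 8, swap → [10, 41, 15, 86, 11, 97, 62, 82]
sift down from index 3:
  15 vs larger child 97 at index 6, swap → [10, 41, 97, 86, 11, 15, 62, 82]
sift down from index 2:
  41 vs larger child 86 at index 4, swap → [10, 86, 97, 41, 11, 15, 62, 82]
  41 vs only child 82 at index 8, swap → [10, 86, 97, 82, 11, 15, 62, 41]
sift down from index 1:
  10 vs larger child 97 at index 3, swap → [97, 86, 10, 82, 11, 15, 62, 41]
  10 vs larger child 62 at index 7, swap → [97, 86, 62, 82, 11, 15, 10, 41]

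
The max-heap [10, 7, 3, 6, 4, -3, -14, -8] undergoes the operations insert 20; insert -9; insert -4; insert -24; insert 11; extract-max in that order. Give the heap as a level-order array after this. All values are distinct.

insert 20:
  append 20 at index 8 → [10, 7, 3, 6, 4, -3, -14, -8, 20]
  20 > parent 6 at index 3, swap → [10, 7, 3, 20, 4, -3, -14, -8, 6]
  20 > parent 7 at index 1, swap → [10, 20, 3, 7, 4, -3, -14, -8, 6]
  20 > parent 10 at index 0, swap → [20, 10, 3, 7, 4, -3, -14, -8, 6]
insert -9:
  append -9 at index 9 → [20, 10, 3, 7, 4, -3, -14, -8, 6, -9] (no swap needed)
insert -4:
  append -4 at index 10 → [20, 10, 3, 7, 4, -3, -14, -8, 6, -9, -4] (no swap needed)
insert -24:
  append -24 at index 11 → [20, 10, 3, 7, 4, -3, -14, -8, 6, -9, -4, -24] (no swap needed)
insert 11:
  append 11 at index 12 → [20, 10, 3, 7, 4, -3, -14, -8, 6, -9, -4, -24, 11]
  11 > parent -3 at index 5, swap → [20, 10, 3, 7, 4, 11, -14, -8, 6, -9, -4, -24, -3]
  11 > parent 3 at index 2, swap → [20, 10, 11, 7, 4, 3, -14, -8, 6, -9, -4, -24, -3]
extract-max → returns 20:
  remove root 20; move last element -3 to root → [-3, 10, 11, 7, 4, 3, -14, -8, 6, -9, -4, -24]
  -3 vs larger child 11 at index 2, swap → [11, 10, -3, 7, 4, 3, -14, -8, 6, -9, -4, -24]
  -3 vs larger child 3 at index 5, swap → [11, 10, 3, 7, 4, -3, -14, -8, 6, -9, -4, -24]

[11, 10, 3, 7, 4, -3, -14, -8, 6, -9, -4, -24]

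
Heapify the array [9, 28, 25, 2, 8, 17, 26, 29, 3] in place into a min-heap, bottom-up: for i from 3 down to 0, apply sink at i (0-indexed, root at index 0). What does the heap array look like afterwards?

sift down from index 3: already satisfies heap property
sift down from index 2:
  25 vs smaller child 17 at index 5, swap → [9, 28, 17, 2, 8, 25, 26, 29, 3]
sift down from index 1:
  28 vs smaller child 2 at index 3, swap → [9, 2, 17, 28, 8, 25, 26, 29, 3]
  28 vs smaller child 3 at index 8, swap → [9, 2, 17, 3, 8, 25, 26, 29, 28]
sift down from index 0:
  9 vs smaller child 2 at index 1, swap → [2, 9, 17, 3, 8, 25, 26, 29, 28]
  9 vs smaller child 3 at index 3, swap → [2, 3, 17, 9, 8, 25, 26, 29, 28]

[2, 3, 17, 9, 8, 25, 26, 29, 28]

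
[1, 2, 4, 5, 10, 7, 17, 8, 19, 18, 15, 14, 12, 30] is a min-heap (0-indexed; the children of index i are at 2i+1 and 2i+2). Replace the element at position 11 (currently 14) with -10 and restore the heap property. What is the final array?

set index 11 from 14 to -10 → [1, 2, 4, 5, 10, 7, 17, 8, 19, 18, 15, -10, 12, 30]
-10 < parent 7 at index 5, swap → [1, 2, 4, 5, 10, -10, 17, 8, 19, 18, 15, 7, 12, 30]
-10 < parent 4 at index 2, swap → [1, 2, -10, 5, 10, 4, 17, 8, 19, 18, 15, 7, 12, 30]
-10 < parent 1 at index 0, swap → [-10, 2, 1, 5, 10, 4, 17, 8, 19, 18, 15, 7, 12, 30]

[-10, 2, 1, 5, 10, 4, 17, 8, 19, 18, 15, 7, 12, 30]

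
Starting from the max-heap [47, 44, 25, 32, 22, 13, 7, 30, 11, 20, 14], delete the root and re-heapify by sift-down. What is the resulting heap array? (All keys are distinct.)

[44, 32, 25, 30, 22, 13, 7, 14, 11, 20]

remove root 47; move last element 14 to root → [14, 44, 25, 32, 22, 13, 7, 30, 11, 20]
14 vs larger child 44 at index 1, swap → [44, 14, 25, 32, 22, 13, 7, 30, 11, 20]
14 vs larger child 32 at index 3, swap → [44, 32, 25, 14, 22, 13, 7, 30, 11, 20]
14 vs larger child 30 at index 7, swap → [44, 32, 25, 30, 22, 13, 7, 14, 11, 20]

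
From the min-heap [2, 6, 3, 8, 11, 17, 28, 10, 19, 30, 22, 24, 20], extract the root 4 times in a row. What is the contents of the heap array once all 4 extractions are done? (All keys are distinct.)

extract-min #1 returns 2:
  remove root 2; move last element 20 to root → [20, 6, 3, 8, 11, 17, 28, 10, 19, 30, 22, 24]
  20 vs smaller child 3 at index 2, swap → [3, 6, 20, 8, 11, 17, 28, 10, 19, 30, 22, 24]
  20 vs smaller child 17 at index 5, swap → [3, 6, 17, 8, 11, 20, 28, 10, 19, 30, 22, 24]
extract-min #2 returns 3:
  remove root 3; move last element 24 to root → [24, 6, 17, 8, 11, 20, 28, 10, 19, 30, 22]
  24 vs smaller child 6 at index 1, swap → [6, 24, 17, 8, 11, 20, 28, 10, 19, 30, 22]
  24 vs smaller child 8 at index 3, swap → [6, 8, 17, 24, 11, 20, 28, 10, 19, 30, 22]
  24 vs smaller child 10 at index 7, swap → [6, 8, 17, 10, 11, 20, 28, 24, 19, 30, 22]
extract-min #3 returns 6:
  remove root 6; move last element 22 to root → [22, 8, 17, 10, 11, 20, 28, 24, 19, 30]
  22 vs smaller child 8 at index 1, swap → [8, 22, 17, 10, 11, 20, 28, 24, 19, 30]
  22 vs smaller child 10 at index 3, swap → [8, 10, 17, 22, 11, 20, 28, 24, 19, 30]
  22 vs smaller child 19 at index 8, swap → [8, 10, 17, 19, 11, 20, 28, 24, 22, 30]
extract-min #4 returns 8:
  remove root 8; move last element 30 to root → [30, 10, 17, 19, 11, 20, 28, 24, 22]
  30 vs smaller child 10 at index 1, swap → [10, 30, 17, 19, 11, 20, 28, 24, 22]
  30 vs smaller child 11 at index 4, swap → [10, 11, 17, 19, 30, 20, 28, 24, 22]

[10, 11, 17, 19, 30, 20, 28, 24, 22]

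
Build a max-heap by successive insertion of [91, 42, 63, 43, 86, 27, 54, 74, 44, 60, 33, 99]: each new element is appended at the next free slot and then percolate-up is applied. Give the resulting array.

Insert 91:
  append 91 at index 0 → [91] (no swap needed)
Insert 42:
  append 42 at index 1 → [91, 42] (no swap needed)
Insert 63:
  append 63 at index 2 → [91, 42, 63] (no swap needed)
Insert 43:
  append 43 at index 3 → [91, 42, 63, 43]
  43 > parent 42 at index 1, swap → [91, 43, 63, 42]
Insert 86:
  append 86 at index 4 → [91, 43, 63, 42, 86]
  86 > parent 43 at index 1, swap → [91, 86, 63, 42, 43]
Insert 27:
  append 27 at index 5 → [91, 86, 63, 42, 43, 27] (no swap needed)
Insert 54:
  append 54 at index 6 → [91, 86, 63, 42, 43, 27, 54] (no swap needed)
Insert 74:
  append 74 at index 7 → [91, 86, 63, 42, 43, 27, 54, 74]
  74 > parent 42 at index 3, swap → [91, 86, 63, 74, 43, 27, 54, 42]
Insert 44:
  append 44 at index 8 → [91, 86, 63, 74, 43, 27, 54, 42, 44] (no swap needed)
Insert 60:
  append 60 at index 9 → [91, 86, 63, 74, 43, 27, 54, 42, 44, 60]
  60 > parent 43 at index 4, swap → [91, 86, 63, 74, 60, 27, 54, 42, 44, 43]
Insert 33:
  append 33 at index 10 → [91, 86, 63, 74, 60, 27, 54, 42, 44, 43, 33] (no swap needed)
Insert 99:
  append 99 at index 11 → [91, 86, 63, 74, 60, 27, 54, 42, 44, 43, 33, 99]
  99 > parent 27 at index 5, swap → [91, 86, 63, 74, 60, 99, 54, 42, 44, 43, 33, 27]
  99 > parent 63 at index 2, swap → [91, 86, 99, 74, 60, 63, 54, 42, 44, 43, 33, 27]
  99 > parent 91 at index 0, swap → [99, 86, 91, 74, 60, 63, 54, 42, 44, 43, 33, 27]

[99, 86, 91, 74, 60, 63, 54, 42, 44, 43, 33, 27]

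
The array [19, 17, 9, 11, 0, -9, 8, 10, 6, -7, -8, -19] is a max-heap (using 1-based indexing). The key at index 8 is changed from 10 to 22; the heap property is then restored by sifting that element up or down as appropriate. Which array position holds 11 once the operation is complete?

8

set index 8 from 10 to 22 → [19, 17, 9, 11, 0, -9, 8, 22, 6, -7, -8, -19]
22 > parent 11 at index 4, swap → [19, 17, 9, 22, 0, -9, 8, 11, 6, -7, -8, -19]
22 > parent 17 at index 2, swap → [19, 22, 9, 17, 0, -9, 8, 11, 6, -7, -8, -19]
22 > parent 19 at index 1, swap → [22, 19, 9, 17, 0, -9, 8, 11, 6, -7, -8, -19]
resulting array: [22, 19, 9, 17, 0, -9, 8, 11, 6, -7, -8, -19]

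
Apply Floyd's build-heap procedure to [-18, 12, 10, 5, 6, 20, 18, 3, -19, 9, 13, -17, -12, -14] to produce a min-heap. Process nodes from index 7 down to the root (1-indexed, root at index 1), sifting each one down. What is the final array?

[-19, -18, -17, 3, 6, -12, -14, 12, 5, 9, 13, 20, 10, 18]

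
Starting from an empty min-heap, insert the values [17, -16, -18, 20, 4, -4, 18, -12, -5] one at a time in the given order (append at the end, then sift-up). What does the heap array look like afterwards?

Insert 17:
  append 17 at index 0 → [17] (no swap needed)
Insert -16:
  append -16 at index 1 → [17, -16]
  -16 < parent 17 at index 0, swap → [-16, 17]
Insert -18:
  append -18 at index 2 → [-16, 17, -18]
  -18 < parent -16 at index 0, swap → [-18, 17, -16]
Insert 20:
  append 20 at index 3 → [-18, 17, -16, 20] (no swap needed)
Insert 4:
  append 4 at index 4 → [-18, 17, -16, 20, 4]
  4 < parent 17 at index 1, swap → [-18, 4, -16, 20, 17]
Insert -4:
  append -4 at index 5 → [-18, 4, -16, 20, 17, -4] (no swap needed)
Insert 18:
  append 18 at index 6 → [-18, 4, -16, 20, 17, -4, 18] (no swap needed)
Insert -12:
  append -12 at index 7 → [-18, 4, -16, 20, 17, -4, 18, -12]
  -12 < parent 20 at index 3, swap → [-18, 4, -16, -12, 17, -4, 18, 20]
  -12 < parent 4 at index 1, swap → [-18, -12, -16, 4, 17, -4, 18, 20]
Insert -5:
  append -5 at index 8 → [-18, -12, -16, 4, 17, -4, 18, 20, -5]
  -5 < parent 4 at index 3, swap → [-18, -12, -16, -5, 17, -4, 18, 20, 4]

[-18, -12, -16, -5, 17, -4, 18, 20, 4]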